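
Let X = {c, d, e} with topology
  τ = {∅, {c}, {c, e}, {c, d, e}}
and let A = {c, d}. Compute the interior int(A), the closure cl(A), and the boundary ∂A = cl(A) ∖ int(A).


int(A) = {c}, cl(A) = {c, d, e}, ∂A = {d, e}.

Closed sets in (X, τ) are complements of opens:
  closed(X, τ) = {∅, {d}, {d, e}, {c, d, e}}.
int(A) = ⋃ {U ∈ τ : U ⊆ A}. Opens contained in A: ∅, {c}.
Taking the union of these: int(A) = {c}.
cl(A) = ⋂ {C closed : A ⊆ C}. Closed sets containing A: {c, d, e}.
Intersecting these: cl(A) = {c, d, e}.
∂A = cl(A) ∖ int(A) = {c, d, e} ∖ {c} = {d, e}.


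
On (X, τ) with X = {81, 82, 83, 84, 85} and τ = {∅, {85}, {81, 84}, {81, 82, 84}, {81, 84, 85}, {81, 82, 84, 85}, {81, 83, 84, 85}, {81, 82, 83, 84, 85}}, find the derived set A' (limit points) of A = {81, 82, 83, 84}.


A' = {81, 82, 83, 84}

For each x ∈ X, list the open sets U ∈ τ with x ∈ U, then check whether U ∩ (A ∖ {x}) ≠ ∅ for every such U.
  x = 81: opens ∋ x are {81, 84}, {81, 82, 84}, {81, 84, 85}, {81, 82, 84, 85}, {81, 83, 84, 85}, {81, 82, 83, 84, 85}; each meets A ∖ {81}, so x IS a limit point.
  x = 82: opens ∋ x are {81, 82, 84}, {81, 82, 84, 85}, {81, 82, 83, 84, 85}; each meets A ∖ {82}, so x IS a limit point.
  x = 83: opens ∋ x are {81, 83, 84, 85}, {81, 82, 83, 84, 85}; each meets A ∖ {83}, so x IS a limit point.
  x = 84: opens ∋ x are {81, 84}, {81, 82, 84}, {81, 84, 85}, {81, 82, 84, 85}, {81, 83, 84, 85}, {81, 82, 83, 84, 85}; each meets A ∖ {84}, so x IS a limit point.
  x = 85: open {85} ∋ x has {85} ∩ (A ∖ {85}) = ∅, so x is NOT a limit point.
Collecting: A' = {81, 82, 83, 84}.


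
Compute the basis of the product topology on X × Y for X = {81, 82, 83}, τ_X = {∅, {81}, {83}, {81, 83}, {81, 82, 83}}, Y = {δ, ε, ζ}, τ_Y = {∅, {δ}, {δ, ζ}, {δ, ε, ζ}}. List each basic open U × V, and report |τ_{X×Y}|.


Basis B = {∅ × ∅, {81} × {δ}, {83} × {δ}, {81} × {δ, ζ}, {81, 83} × {δ}, {83} × {δ, ζ}, {81} × {δ, ε, ζ}, {81, 82, 83} × {δ}, {83} × {δ, ε, ζ}, {81, 83} × {δ, ζ}, {81, 83} × {δ, ε, ζ}, {81, 82, 83} × {δ, ζ}, {81, 82, 83} × {δ, ε, ζ}}; |τ_{X×Y}| = 30.

Enumerate products U × V with U ∈ τ_X, V ∈ τ_Y (deduplicated):
  ∅ × ∅ = {} (∅)
  {81} × {δ} = {(81,δ)}
  {83} × {δ} = {(83,δ)}
  {81} × {δ, ζ} = {(81,δ), (81,ζ)}
  {81, 83} × {δ} = {(81,δ), (83,δ)}
  {83} × {δ, ζ} = {(83,δ), (83,ζ)}
  {81} × {δ, ε, ζ} = {(81,δ), (81,ε), (81,ζ)}
  {81, 82, 83} × {δ} = {(81,δ), (82,δ), (83,δ)}
  {83} × {δ, ε, ζ} = {(83,δ), (83,ε), (83,ζ)}
  {81, 83} × {δ, ζ} = {(81,δ), (81,ζ), (83,δ), (83,ζ)}
  {81, 83} × {δ, ε, ζ} = {(81,δ), (81,ε), (81,ζ), (83,δ), (83,ε), (83,ζ)}
  {81, 82, 83} × {δ, ζ} = {(81,δ), (81,ζ), (82,δ), (82,ζ), (83,δ), (83,ζ)}
  {81, 82, 83} × {δ, ε, ζ} = {(81,δ), (81,ε), (81,ζ), (82,δ), (82,ε), (82,ζ), (83,δ), (83,ε), (83,ζ)}
These 13 distinct sets form the basis B.
Close under arbitrary unions to get τ_{X×Y}; counting gives |τ_{X×Y}| = 30.


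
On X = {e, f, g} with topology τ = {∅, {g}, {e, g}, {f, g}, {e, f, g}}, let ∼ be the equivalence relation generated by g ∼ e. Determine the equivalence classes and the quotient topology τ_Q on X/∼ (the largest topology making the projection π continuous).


X/∼ = {[e=g], [f]}; |τ_Q| = 3.

Equivalence classes: [e=g], [f].
Quotient map π: X → X/∼ sends e ↦ [e=g], f ↦ [f], g ↦ [e=g].
For each subset V ⊆ X/∼, compute π^{-1}(V) ⊆ X and check whether π^{-1}(V) ∈ τ. V is open in τ_Q iff π^{-1}(V) ∈ τ.
  V = {}: π^{-1}(V) = ∅ ∈ τ ✓.
  V = {[e=g]}: π^{-1}(V) = {e, g} ∈ τ ✓.
  V = {[f]}: π^{-1}(V) = {f} ∉ τ ✗.
  V = {[e=g], [f]}: π^{-1}(V) = {e, f, g} ∈ τ ✓.
Open sets in the quotient: τ_Q = {{}, {[e=g]}, {[e=g], [f]}} (3 elements).


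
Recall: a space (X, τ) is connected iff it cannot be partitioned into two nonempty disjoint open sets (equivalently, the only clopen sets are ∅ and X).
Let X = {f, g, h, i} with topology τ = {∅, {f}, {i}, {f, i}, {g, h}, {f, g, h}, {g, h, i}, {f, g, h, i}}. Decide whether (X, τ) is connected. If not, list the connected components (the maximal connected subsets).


(X, τ) is disconnected; components = [{f}, {i}, {g, h}].

Find clopen sets (U ∈ τ with X ∖ U ∈ τ):
  U = ∅, X ∖ U = {f, g, h, i} — both open, so U is clopen.
  U = {f}, X ∖ U = {g, h, i} — both open, so U is clopen.
  U = {i}, X ∖ U = {f, g, h} — both open, so U is clopen.
  U = {f, i}, X ∖ U = {g, h} — both open, so U is clopen.
  U = {g, h}, X ∖ U = {f, i} — both open, so U is clopen.
  U = {f, g, h}, X ∖ U = {i} — both open, so U is clopen.
  U = {g, h, i}, X ∖ U = {f} — both open, so U is clopen.
  U = {f, g, h, i}, X ∖ U = ∅ — both open, so U is clopen.
Nontrivial clopen(s) exist: e.g. {f}. So (X, τ) is disconnected.
Compute connected components by grouping points that agree on all clopens:
  component: {f}
  component: {i}
  component: {g, h}


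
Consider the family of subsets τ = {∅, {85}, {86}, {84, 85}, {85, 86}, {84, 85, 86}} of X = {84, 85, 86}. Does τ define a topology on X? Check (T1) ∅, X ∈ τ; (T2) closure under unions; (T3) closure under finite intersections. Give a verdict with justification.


τ IS a topology on X.

Axiom (T1): ∅ ∈ τ? Yes; X ∈ τ? Yes.
Axiom (T2/T3): check pairwise unions and intersections of members of τ.
All pairwise intersections and unions checked — each lies in τ. Therefore τ satisfies (T1), (T2), (T3): it IS a topology on X.


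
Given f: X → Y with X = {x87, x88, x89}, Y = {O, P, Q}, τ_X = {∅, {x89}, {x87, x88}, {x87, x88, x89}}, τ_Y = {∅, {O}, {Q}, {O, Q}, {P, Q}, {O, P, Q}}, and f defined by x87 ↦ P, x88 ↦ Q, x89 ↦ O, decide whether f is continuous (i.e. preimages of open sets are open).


f is NOT continuous.

Compute f^{-1}(U) for each U ∈ τ_Y:
  U = ∅: f^{-1}(U) = ∅ ∈ τ_X ✓.
  U = {O}: f^{-1}(U) = {x89} ∈ τ_X ✓.
  U = {Q}: f^{-1}(U) = {x88} ∉ τ_X ✗.
  U = {O, Q}: f^{-1}(U) = {x88, x89} ∉ τ_X ✗.
  U = {P, Q}: f^{-1}(U) = {x87, x88} ∈ τ_X ✓.
  U = {O, P, Q}: f^{-1}(U) = {x87, x88, x89} ∈ τ_X ✓.
Found U = {Q} with f^{-1}(U) = {x88} not in τ_X. Therefore f is NOT continuous.


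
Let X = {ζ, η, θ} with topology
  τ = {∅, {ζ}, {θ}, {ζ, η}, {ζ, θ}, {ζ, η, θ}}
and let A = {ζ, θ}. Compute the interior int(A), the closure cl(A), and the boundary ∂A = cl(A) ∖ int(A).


int(A) = {ζ, θ}, cl(A) = {ζ, η, θ}, ∂A = {η}.

Closed sets in (X, τ) are complements of opens:
  closed(X, τ) = {∅, {η}, {θ}, {ζ, η}, {η, θ}, {ζ, η, θ}}.
int(A) = ⋃ {U ∈ τ : U ⊆ A}. Opens contained in A: ∅, {ζ}, {θ}, {ζ, θ}.
Taking the union of these: int(A) = {ζ, θ}.
cl(A) = ⋂ {C closed : A ⊆ C}. Closed sets containing A: {ζ, η, θ}.
Intersecting these: cl(A) = {ζ, η, θ}.
∂A = cl(A) ∖ int(A) = {ζ, η, θ} ∖ {ζ, θ} = {η}.


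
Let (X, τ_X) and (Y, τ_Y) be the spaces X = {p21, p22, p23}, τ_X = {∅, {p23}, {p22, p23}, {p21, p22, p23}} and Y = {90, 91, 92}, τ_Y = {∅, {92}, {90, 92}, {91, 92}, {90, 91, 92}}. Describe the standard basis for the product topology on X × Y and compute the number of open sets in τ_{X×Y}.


Basis B = {∅ × ∅, {p23} × {92}, {p22, p23} × {92}, {p23} × {90, 92}, {p23} × {91, 92}, {p21, p22, p23} × {92}, {p23} × {90, 91, 92}, {p22, p23} × {90, 92}, {p22, p23} × {91, 92}, {p21, p22, p23} × {90, 92}, {p21, p22, p23} × {91, 92}, {p22, p23} × {90, 91, 92}, {p21, p22, p23} × {90, 91, 92}}; |τ_{X×Y}| = 30.

Enumerate products U × V with U ∈ τ_X, V ∈ τ_Y (deduplicated):
  ∅ × ∅ = {} (∅)
  {p23} × {92} = {(p23,92)}
  {p22, p23} × {92} = {(p22,92), (p23,92)}
  {p23} × {90, 92} = {(p23,90), (p23,92)}
  {p23} × {91, 92} = {(p23,91), (p23,92)}
  {p21, p22, p23} × {92} = {(p21,92), (p22,92), (p23,92)}
  {p23} × {90, 91, 92} = {(p23,90), (p23,91), (p23,92)}
  {p22, p23} × {90, 92} = {(p22,90), (p22,92), (p23,90), (p23,92)}
  {p22, p23} × {91, 92} = {(p22,91), (p22,92), (p23,91), (p23,92)}
  {p21, p22, p23} × {90, 92} = {(p21,90), (p21,92), (p22,90), (p22,92), (p23,90), (p23,92)}
  {p21, p22, p23} × {91, 92} = {(p21,91), (p21,92), (p22,91), (p22,92), (p23,91), (p23,92)}
  {p22, p23} × {90, 91, 92} = {(p22,90), (p22,91), (p22,92), (p23,90), (p23,91), (p23,92)}
  {p21, p22, p23} × {90, 91, 92} = {(p21,90), (p21,91), (p21,92), (p22,90), (p22,91), (p22,92), (p23,90), (p23,91), (p23,92)}
These 13 distinct sets form the basis B.
Close under arbitrary unions to get τ_{X×Y}; counting gives |τ_{X×Y}| = 30.


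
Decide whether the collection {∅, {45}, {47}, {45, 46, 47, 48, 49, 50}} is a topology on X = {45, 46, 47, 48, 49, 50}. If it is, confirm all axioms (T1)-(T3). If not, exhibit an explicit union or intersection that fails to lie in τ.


τ is NOT a topology on X.

Axiom (T1): ∅ ∈ τ? Yes; X ∈ τ? Yes.
Axiom (T2/T3): check pairwise unions and intersections of members of τ.
Counterexample for (T2): {45} ∪ {47} = {45, 47} ∉ τ. Therefore τ is NOT a topology.


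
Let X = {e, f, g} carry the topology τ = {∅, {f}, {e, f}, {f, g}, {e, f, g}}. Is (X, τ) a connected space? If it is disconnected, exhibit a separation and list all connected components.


(X, τ) is connected.

Find clopen sets (U ∈ τ with X ∖ U ∈ τ):
  U = ∅, X ∖ U = {e, f, g} — both open, so U is clopen.
  U = {e, f, g}, X ∖ U = ∅ — both open, so U is clopen.
Only trivial clopens (∅ and X) exist, so (X, τ) is connected.
Compute connected components by grouping points that agree on all clopens:
  component: {e, f, g}


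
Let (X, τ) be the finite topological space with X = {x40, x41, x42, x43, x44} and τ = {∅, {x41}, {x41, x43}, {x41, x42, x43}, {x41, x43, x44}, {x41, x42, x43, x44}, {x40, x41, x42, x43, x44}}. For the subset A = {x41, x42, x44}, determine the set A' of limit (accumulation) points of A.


A' = {x40, x42, x43, x44}

For each x ∈ X, list the open sets U ∈ τ with x ∈ U, then check whether U ∩ (A ∖ {x}) ≠ ∅ for every such U.
  x = x40: opens ∋ x are {x40, x41, x42, x43, x44}; each meets A ∖ {x40}, so x IS a limit point.
  x = x41: open {x41} ∋ x has {x41} ∩ (A ∖ {x41}) = ∅, so x is NOT a limit point.
  x = x42: opens ∋ x are {x41, x42, x43}, {x41, x42, x43, x44}, {x40, x41, x42, x43, x44}; each meets A ∖ {x42}, so x IS a limit point.
  x = x43: opens ∋ x are {x41, x43}, {x41, x42, x43}, {x41, x43, x44}, {x41, x42, x43, x44}, {x40, x41, x42, x43, x44}; each meets A ∖ {x43}, so x IS a limit point.
  x = x44: opens ∋ x are {x41, x43, x44}, {x41, x42, x43, x44}, {x40, x41, x42, x43, x44}; each meets A ∖ {x44}, so x IS a limit point.
Collecting: A' = {x40, x42, x43, x44}.


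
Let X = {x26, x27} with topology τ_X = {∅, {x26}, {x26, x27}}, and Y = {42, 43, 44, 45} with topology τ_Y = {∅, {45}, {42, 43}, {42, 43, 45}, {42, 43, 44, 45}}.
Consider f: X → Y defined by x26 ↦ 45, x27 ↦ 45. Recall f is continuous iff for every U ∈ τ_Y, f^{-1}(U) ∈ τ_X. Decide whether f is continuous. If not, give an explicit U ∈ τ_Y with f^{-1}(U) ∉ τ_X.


f IS continuous.

Compute f^{-1}(U) for each U ∈ τ_Y:
  U = ∅: f^{-1}(U) = ∅ ∈ τ_X ✓.
  U = {45}: f^{-1}(U) = {x26, x27} ∈ τ_X ✓.
  U = {42, 43}: f^{-1}(U) = ∅ ∈ τ_X ✓.
  U = {42, 43, 45}: f^{-1}(U) = {x26, x27} ∈ τ_X ✓.
  U = {42, 43, 44, 45}: f^{-1}(U) = {x26, x27} ∈ τ_X ✓.
Every preimage lies in τ_X, so f IS continuous.


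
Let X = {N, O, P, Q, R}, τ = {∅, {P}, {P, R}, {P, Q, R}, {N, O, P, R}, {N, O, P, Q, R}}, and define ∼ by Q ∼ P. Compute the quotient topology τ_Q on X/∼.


X/∼ = {[N], [O], [P=Q], [R]}; |τ_Q| = 3.

Equivalence classes: [N], [O], [P=Q], [R].
Quotient map π: X → X/∼ sends N ↦ [N], O ↦ [O], P ↦ [P=Q], Q ↦ [P=Q], R ↦ [R].
For each subset V ⊆ X/∼, compute π^{-1}(V) ⊆ X and check whether π^{-1}(V) ∈ τ. V is open in τ_Q iff π^{-1}(V) ∈ τ.
  V = {}: π^{-1}(V) = ∅ ∈ τ ✓.
  V = {[N]}: π^{-1}(V) = {N} ∉ τ ✗.
  V = {[O]}: π^{-1}(V) = {O} ∉ τ ✗.
  V = {[N], [O]}: π^{-1}(V) = {N, O} ∉ τ ✗.
  V = {[P=Q]}: π^{-1}(V) = {P, Q} ∉ τ ✗.
  V = {[N], [P=Q]}: π^{-1}(V) = {N, P, Q} ∉ τ ✗.
  V = {[O], [P=Q]}: π^{-1}(V) = {O, P, Q} ∉ τ ✗.
  V = {[N], [O], [P=Q]}: π^{-1}(V) = {N, O, P, Q} ∉ τ ✗.
  V = {[R]}: π^{-1}(V) = {R} ∉ τ ✗.
  V = {[N], [R]}: π^{-1}(V) = {N, R} ∉ τ ✗.
  V = {[O], [R]}: π^{-1}(V) = {O, R} ∉ τ ✗.
  V = {[N], [O], [R]}: π^{-1}(V) = {N, O, R} ∉ τ ✗.
  V = {[P=Q], [R]}: π^{-1}(V) = {P, Q, R} ∈ τ ✓.
  V = {[N], [P=Q], [R]}: π^{-1}(V) = {N, P, Q, R} ∉ τ ✗.
  V = {[O], [P=Q], [R]}: π^{-1}(V) = {O, P, Q, R} ∉ τ ✗.
  V = {[N], [O], [P=Q], [R]}: π^{-1}(V) = {N, O, P, Q, R} ∈ τ ✓.
Open sets in the quotient: τ_Q = {{}, {[P=Q], [R]}, {[N], [O], [P=Q], [R]}} (3 elements).


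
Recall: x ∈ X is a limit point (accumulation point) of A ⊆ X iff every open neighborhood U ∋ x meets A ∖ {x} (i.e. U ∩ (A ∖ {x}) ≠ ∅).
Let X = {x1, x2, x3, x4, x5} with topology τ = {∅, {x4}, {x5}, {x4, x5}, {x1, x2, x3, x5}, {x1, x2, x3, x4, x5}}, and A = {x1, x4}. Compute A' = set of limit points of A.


A' = {x2, x3}

For each x ∈ X, list the open sets U ∈ τ with x ∈ U, then check whether U ∩ (A ∖ {x}) ≠ ∅ for every such U.
  x = x1: open {x1, x2, x3, x5} ∋ x has {x1, x2, x3, x5} ∩ (A ∖ {x1}) = ∅, so x is NOT a limit point.
  x = x2: opens ∋ x are {x1, x2, x3, x5}, {x1, x2, x3, x4, x5}; each meets A ∖ {x2}, so x IS a limit point.
  x = x3: opens ∋ x are {x1, x2, x3, x5}, {x1, x2, x3, x4, x5}; each meets A ∖ {x3}, so x IS a limit point.
  x = x4: open {x4} ∋ x has {x4} ∩ (A ∖ {x4}) = ∅, so x is NOT a limit point.
  x = x5: open {x5} ∋ x has {x5} ∩ (A ∖ {x5}) = ∅, so x is NOT a limit point.
Collecting: A' = {x2, x3}.


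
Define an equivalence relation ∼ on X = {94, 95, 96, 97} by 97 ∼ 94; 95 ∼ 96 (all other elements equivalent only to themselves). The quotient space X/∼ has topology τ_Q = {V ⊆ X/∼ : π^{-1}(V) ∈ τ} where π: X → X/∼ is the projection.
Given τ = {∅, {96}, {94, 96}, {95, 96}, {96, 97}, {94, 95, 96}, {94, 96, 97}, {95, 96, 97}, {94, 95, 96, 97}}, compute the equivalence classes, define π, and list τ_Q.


X/∼ = {[94=97], [95=96]}; |τ_Q| = 3.

Equivalence classes: [94=97], [95=96].
Quotient map π: X → X/∼ sends 94 ↦ [94=97], 95 ↦ [95=96], 96 ↦ [95=96], 97 ↦ [94=97].
For each subset V ⊆ X/∼, compute π^{-1}(V) ⊆ X and check whether π^{-1}(V) ∈ τ. V is open in τ_Q iff π^{-1}(V) ∈ τ.
  V = {}: π^{-1}(V) = ∅ ∈ τ ✓.
  V = {[94=97]}: π^{-1}(V) = {94, 97} ∉ τ ✗.
  V = {[95=96]}: π^{-1}(V) = {95, 96} ∈ τ ✓.
  V = {[94=97], [95=96]}: π^{-1}(V) = {94, 95, 96, 97} ∈ τ ✓.
Open sets in the quotient: τ_Q = {{}, {[95=96]}, {[94=97], [95=96]}} (3 elements).


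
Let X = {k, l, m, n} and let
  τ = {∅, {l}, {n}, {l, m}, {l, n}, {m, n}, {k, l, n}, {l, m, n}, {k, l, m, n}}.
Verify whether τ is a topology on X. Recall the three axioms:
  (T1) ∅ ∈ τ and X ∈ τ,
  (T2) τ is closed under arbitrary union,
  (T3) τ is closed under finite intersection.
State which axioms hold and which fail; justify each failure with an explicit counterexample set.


τ is NOT a topology on X.

Axiom (T1): ∅ ∈ τ? Yes; X ∈ τ? Yes.
Axiom (T2/T3): check pairwise unions and intersections of members of τ.
Counterexample for (T3): {l, m} ∩ {m, n} = {m} ∉ τ. Therefore τ is NOT a topology.


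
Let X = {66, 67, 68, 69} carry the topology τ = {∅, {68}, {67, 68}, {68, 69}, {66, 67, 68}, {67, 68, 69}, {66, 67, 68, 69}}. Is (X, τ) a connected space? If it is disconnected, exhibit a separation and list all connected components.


(X, τ) is connected.

Find clopen sets (U ∈ τ with X ∖ U ∈ τ):
  U = ∅, X ∖ U = {66, 67, 68, 69} — both open, so U is clopen.
  U = {66, 67, 68, 69}, X ∖ U = ∅ — both open, so U is clopen.
Only trivial clopens (∅ and X) exist, so (X, τ) is connected.
Compute connected components by grouping points that agree on all clopens:
  component: {66, 67, 68, 69}


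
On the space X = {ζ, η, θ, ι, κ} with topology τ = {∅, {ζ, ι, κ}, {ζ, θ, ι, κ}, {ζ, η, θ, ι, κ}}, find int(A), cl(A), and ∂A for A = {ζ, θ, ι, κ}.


int(A) = {ζ, θ, ι, κ}, cl(A) = {ζ, η, θ, ι, κ}, ∂A = {η}.

Closed sets in (X, τ) are complements of opens:
  closed(X, τ) = {∅, {η}, {η, θ}, {ζ, η, θ, ι, κ}}.
int(A) = ⋃ {U ∈ τ : U ⊆ A}. Opens contained in A: ∅, {ζ, ι, κ}, {ζ, θ, ι, κ}.
Taking the union of these: int(A) = {ζ, θ, ι, κ}.
cl(A) = ⋂ {C closed : A ⊆ C}. Closed sets containing A: {ζ, η, θ, ι, κ}.
Intersecting these: cl(A) = {ζ, η, θ, ι, κ}.
∂A = cl(A) ∖ int(A) = {ζ, η, θ, ι, κ} ∖ {ζ, θ, ι, κ} = {η}.


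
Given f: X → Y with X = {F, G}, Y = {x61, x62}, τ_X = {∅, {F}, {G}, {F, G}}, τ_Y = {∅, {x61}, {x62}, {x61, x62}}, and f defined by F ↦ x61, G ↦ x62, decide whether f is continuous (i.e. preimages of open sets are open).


f IS continuous.

Compute f^{-1}(U) for each U ∈ τ_Y:
  U = ∅: f^{-1}(U) = ∅ ∈ τ_X ✓.
  U = {x61}: f^{-1}(U) = {F} ∈ τ_X ✓.
  U = {x62}: f^{-1}(U) = {G} ∈ τ_X ✓.
  U = {x61, x62}: f^{-1}(U) = {F, G} ∈ τ_X ✓.
Every preimage lies in τ_X, so f IS continuous.


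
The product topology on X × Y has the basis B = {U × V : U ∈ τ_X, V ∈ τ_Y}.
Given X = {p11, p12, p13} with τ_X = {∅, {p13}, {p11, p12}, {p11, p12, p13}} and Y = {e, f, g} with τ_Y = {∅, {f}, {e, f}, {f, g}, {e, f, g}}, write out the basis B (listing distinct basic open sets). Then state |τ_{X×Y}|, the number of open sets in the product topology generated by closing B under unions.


Basis B = {∅ × ∅, {p13} × {f}, {p11, p12} × {f}, {p13} × {e, f}, {p13} × {f, g}, {p11, p12, p13} × {f}, {p13} × {e, f, g}, {p11, p12} × {e, f}, {p11, p12} × {f, g}, {p11, p12} × {e, f, g}, {p11, p12, p13} × {e, f}, {p11, p12, p13} × {f, g}, {p11, p12, p13} × {e, f, g}}; |τ_{X×Y}| = 25.

Enumerate products U × V with U ∈ τ_X, V ∈ τ_Y (deduplicated):
  ∅ × ∅ = {} (∅)
  {p13} × {f} = {(p13,f)}
  {p11, p12} × {f} = {(p11,f), (p12,f)}
  {p13} × {e, f} = {(p13,e), (p13,f)}
  {p13} × {f, g} = {(p13,f), (p13,g)}
  {p11, p12, p13} × {f} = {(p11,f), (p12,f), (p13,f)}
  {p13} × {e, f, g} = {(p13,e), (p13,f), (p13,g)}
  {p11, p12} × {e, f} = {(p11,e), (p11,f), (p12,e), (p12,f)}
  {p11, p12} × {f, g} = {(p11,f), (p11,g), (p12,f), (p12,g)}
  {p11, p12} × {e, f, g} = {(p11,e), (p11,f), (p11,g), (p12,e), (p12,f), (p12,g)}
  {p11, p12, p13} × {e, f} = {(p11,e), (p11,f), (p12,e), (p12,f), (p13,e), (p13,f)}
  {p11, p12, p13} × {f, g} = {(p11,f), (p11,g), (p12,f), (p12,g), (p13,f), (p13,g)}
  {p11, p12, p13} × {e, f, g} = {(p11,e), (p11,f), (p11,g), (p12,e), (p12,f), (p12,g), (p13,e), (p13,f), (p13,g)}
These 13 distinct sets form the basis B.
Close under arbitrary unions to get τ_{X×Y}; counting gives |τ_{X×Y}| = 25.


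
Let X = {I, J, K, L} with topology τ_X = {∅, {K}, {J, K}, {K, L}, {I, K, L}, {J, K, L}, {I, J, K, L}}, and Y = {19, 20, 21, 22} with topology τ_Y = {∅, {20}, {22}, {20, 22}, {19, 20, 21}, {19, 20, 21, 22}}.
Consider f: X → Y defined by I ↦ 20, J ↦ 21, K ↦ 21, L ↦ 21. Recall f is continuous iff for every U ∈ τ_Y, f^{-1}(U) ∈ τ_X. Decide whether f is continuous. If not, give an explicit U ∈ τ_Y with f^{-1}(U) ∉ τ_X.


f is NOT continuous.

Compute f^{-1}(U) for each U ∈ τ_Y:
  U = ∅: f^{-1}(U) = ∅ ∈ τ_X ✓.
  U = {20}: f^{-1}(U) = {I} ∉ τ_X ✗.
  U = {22}: f^{-1}(U) = ∅ ∈ τ_X ✓.
  U = {20, 22}: f^{-1}(U) = {I} ∉ τ_X ✗.
  U = {19, 20, 21}: f^{-1}(U) = {I, J, K, L} ∈ τ_X ✓.
  U = {19, 20, 21, 22}: f^{-1}(U) = {I, J, K, L} ∈ τ_X ✓.
Found U = {20} with f^{-1}(U) = {I} not in τ_X. Therefore f is NOT continuous.


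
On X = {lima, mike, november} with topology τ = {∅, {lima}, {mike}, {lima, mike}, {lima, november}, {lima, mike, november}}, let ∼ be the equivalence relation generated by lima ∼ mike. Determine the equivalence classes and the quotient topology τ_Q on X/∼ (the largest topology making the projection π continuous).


X/∼ = {[lima=mike], [november]}; |τ_Q| = 3.

Equivalence classes: [lima=mike], [november].
Quotient map π: X → X/∼ sends lima ↦ [lima=mike], mike ↦ [lima=mike], november ↦ [november].
For each subset V ⊆ X/∼, compute π^{-1}(V) ⊆ X and check whether π^{-1}(V) ∈ τ. V is open in τ_Q iff π^{-1}(V) ∈ τ.
  V = {}: π^{-1}(V) = ∅ ∈ τ ✓.
  V = {[lima=mike]}: π^{-1}(V) = {lima, mike} ∈ τ ✓.
  V = {[november]}: π^{-1}(V) = {november} ∉ τ ✗.
  V = {[lima=mike], [november]}: π^{-1}(V) = {lima, mike, november} ∈ τ ✓.
Open sets in the quotient: τ_Q = {{}, {[lima=mike]}, {[lima=mike], [november]}} (3 elements).


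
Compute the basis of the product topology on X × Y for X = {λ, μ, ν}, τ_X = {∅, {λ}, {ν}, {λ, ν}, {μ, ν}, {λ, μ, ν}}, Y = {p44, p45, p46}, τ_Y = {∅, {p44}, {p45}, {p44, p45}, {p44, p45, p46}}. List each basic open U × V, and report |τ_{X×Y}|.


Basis B = {∅ × ∅, {λ} × {p44}, {λ} × {p45}, {ν} × {p44}, {ν} × {p45}, {λ} × {p44, p45}, {λ, ν} × {p44}, {λ, ν} × {p45}, {μ, ν} × {p44}, {μ, ν} × {p45}, {ν} × {p44, p45}, {λ} × {p44, p45, p46}, {λ, μ, ν} × {p44}, {λ, μ, ν} × {p45}, {ν} × {p44, p45, p46}, {λ, ν} × {p44, p45}, {μ, ν} × {p44, p45}, {λ, ν} × {p44, p45, p46}, {λ, μ, ν} × {p44, p45}, {μ, ν} × {p44, p45, p46}, {λ, μ, ν} × {p44, p45, p46}}; |τ_{X×Y}| = 70.

Enumerate products U × V with U ∈ τ_X, V ∈ τ_Y (deduplicated):
  ∅ × ∅ = {} (∅)
  {λ} × {p44} = {(λ,p44)}
  {λ} × {p45} = {(λ,p45)}
  {ν} × {p44} = {(ν,p44)}
  {ν} × {p45} = {(ν,p45)}
  {λ} × {p44, p45} = {(λ,p44), (λ,p45)}
  {λ, ν} × {p44} = {(λ,p44), (ν,p44)}
  {λ, ν} × {p45} = {(λ,p45), (ν,p45)}
  {μ, ν} × {p44} = {(μ,p44), (ν,p44)}
  {μ, ν} × {p45} = {(μ,p45), (ν,p45)}
  {ν} × {p44, p45} = {(ν,p44), (ν,p45)}
  {λ} × {p44, p45, p46} = {(λ,p44), (λ,p45), (λ,p46)}
  {λ, μ, ν} × {p44} = {(λ,p44), (μ,p44), (ν,p44)}
  {λ, μ, ν} × {p45} = {(λ,p45), (μ,p45), (ν,p45)}
  {ν} × {p44, p45, p46} = {(ν,p44), (ν,p45), (ν,p46)}
  {λ, ν} × {p44, p45} = {(λ,p44), (λ,p45), (ν,p44), (ν,p45)}
  {μ, ν} × {p44, p45} = {(μ,p44), (μ,p45), (ν,p44), (ν,p45)}
  {λ, ν} × {p44, p45, p46} = {(λ,p44), (λ,p45), (λ,p46), (ν,p44), (ν,p45), (ν,p46)}
  {λ, μ, ν} × {p44, p45} = {(λ,p44), (λ,p45), (μ,p44), (μ,p45), (ν,p44), (ν,p45)}
  {μ, ν} × {p44, p45, p46} = {(μ,p44), (μ,p45), (μ,p46), (ν,p44), (ν,p45), (ν,p46)}
  {λ, μ, ν} × {p44, p45, p46} = {(λ,p44), (λ,p45), (λ,p46), (μ,p44), (μ,p45), (μ,p46), (ν,p44), (ν,p45), (ν,p46)}
These 21 distinct sets form the basis B.
Close under arbitrary unions to get τ_{X×Y}; counting gives |τ_{X×Y}| = 70.


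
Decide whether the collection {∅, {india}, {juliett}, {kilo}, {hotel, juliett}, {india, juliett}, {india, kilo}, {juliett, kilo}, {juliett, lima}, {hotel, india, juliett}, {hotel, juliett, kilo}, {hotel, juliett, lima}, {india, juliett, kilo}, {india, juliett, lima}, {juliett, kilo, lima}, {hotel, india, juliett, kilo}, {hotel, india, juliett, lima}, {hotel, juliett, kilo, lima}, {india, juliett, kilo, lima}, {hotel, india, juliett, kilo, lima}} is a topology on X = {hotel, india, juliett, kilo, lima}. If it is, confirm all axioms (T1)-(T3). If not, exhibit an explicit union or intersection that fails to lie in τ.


τ IS a topology on X.

Axiom (T1): ∅ ∈ τ? Yes; X ∈ τ? Yes.
Axiom (T2/T3): check pairwise unions and intersections of members of τ.
All pairwise intersections and unions checked — each lies in τ. Therefore τ satisfies (T1), (T2), (T3): it IS a topology on X.


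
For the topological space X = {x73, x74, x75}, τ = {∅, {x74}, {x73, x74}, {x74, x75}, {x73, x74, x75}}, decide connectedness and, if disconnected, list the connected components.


(X, τ) is connected.

Find clopen sets (U ∈ τ with X ∖ U ∈ τ):
  U = ∅, X ∖ U = {x73, x74, x75} — both open, so U is clopen.
  U = {x73, x74, x75}, X ∖ U = ∅ — both open, so U is clopen.
Only trivial clopens (∅ and X) exist, so (X, τ) is connected.
Compute connected components by grouping points that agree on all clopens:
  component: {x73, x74, x75}


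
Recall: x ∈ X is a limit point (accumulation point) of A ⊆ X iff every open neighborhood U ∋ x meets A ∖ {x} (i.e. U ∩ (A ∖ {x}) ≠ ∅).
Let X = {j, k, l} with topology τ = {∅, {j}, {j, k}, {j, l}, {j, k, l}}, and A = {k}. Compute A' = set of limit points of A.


A' = ∅

For each x ∈ X, list the open sets U ∈ τ with x ∈ U, then check whether U ∩ (A ∖ {x}) ≠ ∅ for every such U.
  x = j: open {j} ∋ x has {j} ∩ (A ∖ {j}) = ∅, so x is NOT a limit point.
  x = k: open {j, k} ∋ x has {j, k} ∩ (A ∖ {k}) = ∅, so x is NOT a limit point.
  x = l: open {j, l} ∋ x has {j, l} ∩ (A ∖ {l}) = ∅, so x is NOT a limit point.
Collecting: A' = ∅.


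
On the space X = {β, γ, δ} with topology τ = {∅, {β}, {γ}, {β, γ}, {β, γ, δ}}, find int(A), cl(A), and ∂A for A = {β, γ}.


int(A) = {β, γ}, cl(A) = {β, γ, δ}, ∂A = {δ}.

Closed sets in (X, τ) are complements of opens:
  closed(X, τ) = {∅, {δ}, {β, δ}, {γ, δ}, {β, γ, δ}}.
int(A) = ⋃ {U ∈ τ : U ⊆ A}. Opens contained in A: ∅, {β}, {γ}, {β, γ}.
Taking the union of these: int(A) = {β, γ}.
cl(A) = ⋂ {C closed : A ⊆ C}. Closed sets containing A: {β, γ, δ}.
Intersecting these: cl(A) = {β, γ, δ}.
∂A = cl(A) ∖ int(A) = {β, γ, δ} ∖ {β, γ} = {δ}.


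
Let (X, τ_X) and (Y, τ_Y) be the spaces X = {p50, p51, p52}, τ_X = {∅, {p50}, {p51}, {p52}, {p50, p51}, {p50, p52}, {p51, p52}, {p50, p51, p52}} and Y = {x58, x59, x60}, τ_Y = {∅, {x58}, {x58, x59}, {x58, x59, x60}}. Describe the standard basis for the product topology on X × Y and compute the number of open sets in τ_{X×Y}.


Basis B = {∅ × ∅, {p50} × {x58}, {p51} × {x58}, {p52} × {x58}, {p50} × {x58, x59}, {p50, p51} × {x58}, {p50, p52} × {x58}, {p51} × {x58, x59}, {p51, p52} × {x58}, {p52} × {x58, x59}, {p50} × {x58, x59, x60}, {p50, p51, p52} × {x58}, {p51} × {x58, x59, x60}, {p52} × {x58, x59, x60}, {p50, p51} × {x58, x59}, {p50, p52} × {x58, x59}, {p51, p52} × {x58, x59}, {p50, p51} × {x58, x59, x60}, {p50, p52} × {x58, x59, x60}, {p50, p51, p52} × {x58, x59}, {p51, p52} × {x58, x59, x60}, {p50, p51, p52} × {x58, x59, x60}}; |τ_{X×Y}| = 64.

Enumerate products U × V with U ∈ τ_X, V ∈ τ_Y (deduplicated):
  ∅ × ∅ = {} (∅)
  {p50} × {x58} = {(p50,x58)}
  {p51} × {x58} = {(p51,x58)}
  {p52} × {x58} = {(p52,x58)}
  {p50} × {x58, x59} = {(p50,x58), (p50,x59)}
  {p50, p51} × {x58} = {(p50,x58), (p51,x58)}
  {p50, p52} × {x58} = {(p50,x58), (p52,x58)}
  {p51} × {x58, x59} = {(p51,x58), (p51,x59)}
  {p51, p52} × {x58} = {(p51,x58), (p52,x58)}
  {p52} × {x58, x59} = {(p52,x58), (p52,x59)}
  {p50} × {x58, x59, x60} = {(p50,x58), (p50,x59), (p50,x60)}
  {p50, p51, p52} × {x58} = {(p50,x58), (p51,x58), (p52,x58)}
  {p51} × {x58, x59, x60} = {(p51,x58), (p51,x59), (p51,x60)}
  {p52} × {x58, x59, x60} = {(p52,x58), (p52,x59), (p52,x60)}
  {p50, p51} × {x58, x59} = {(p50,x58), (p50,x59), (p51,x58), (p51,x59)}
  {p50, p52} × {x58, x59} = {(p50,x58), (p50,x59), (p52,x58), (p52,x59)}
  {p51, p52} × {x58, x59} = {(p51,x58), (p51,x59), (p52,x58), (p52,x59)}
  {p50, p51} × {x58, x59, x60} = {(p50,x58), (p50,x59), (p50,x60), (p51,x58), (p51,x59), (p51,x60)}
  {p50, p52} × {x58, x59, x60} = {(p50,x58), (p50,x59), (p50,x60), (p52,x58), (p52,x59), (p52,x60)}
  {p50, p51, p52} × {x58, x59} = {(p50,x58), (p50,x59), (p51,x58), (p51,x59), (p52,x58), (p52,x59)}
  {p51, p52} × {x58, x59, x60} = {(p51,x58), (p51,x59), (p51,x60), (p52,x58), (p52,x59), (p52,x60)}
  {p50, p51, p52} × {x58, x59, x60} = {(p50,x58), (p50,x59), (p50,x60), (p51,x58), (p51,x59), (p51,x60), (p52,x58), (p52,x59), (p52,x60)}
These 22 distinct sets form the basis B.
Close under arbitrary unions to get τ_{X×Y}; counting gives |τ_{X×Y}| = 64.


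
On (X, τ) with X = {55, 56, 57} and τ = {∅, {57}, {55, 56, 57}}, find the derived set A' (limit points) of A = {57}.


A' = {55, 56}

For each x ∈ X, list the open sets U ∈ τ with x ∈ U, then check whether U ∩ (A ∖ {x}) ≠ ∅ for every such U.
  x = 55: opens ∋ x are {55, 56, 57}; each meets A ∖ {55}, so x IS a limit point.
  x = 56: opens ∋ x are {55, 56, 57}; each meets A ∖ {56}, so x IS a limit point.
  x = 57: open {57} ∋ x has {57} ∩ (A ∖ {57}) = ∅, so x is NOT a limit point.
Collecting: A' = {55, 56}.


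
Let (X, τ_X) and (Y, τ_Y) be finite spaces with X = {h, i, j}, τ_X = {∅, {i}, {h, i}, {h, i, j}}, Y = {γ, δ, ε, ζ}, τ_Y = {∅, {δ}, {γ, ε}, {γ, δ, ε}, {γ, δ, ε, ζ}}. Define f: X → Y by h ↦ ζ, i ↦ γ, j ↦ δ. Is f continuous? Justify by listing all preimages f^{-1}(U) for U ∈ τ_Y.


f is NOT continuous.

Compute f^{-1}(U) for each U ∈ τ_Y:
  U = ∅: f^{-1}(U) = ∅ ∈ τ_X ✓.
  U = {δ}: f^{-1}(U) = {j} ∉ τ_X ✗.
  U = {γ, ε}: f^{-1}(U) = {i} ∈ τ_X ✓.
  U = {γ, δ, ε}: f^{-1}(U) = {i, j} ∉ τ_X ✗.
  U = {γ, δ, ε, ζ}: f^{-1}(U) = {h, i, j} ∈ τ_X ✓.
Found U = {δ} with f^{-1}(U) = {j} not in τ_X. Therefore f is NOT continuous.


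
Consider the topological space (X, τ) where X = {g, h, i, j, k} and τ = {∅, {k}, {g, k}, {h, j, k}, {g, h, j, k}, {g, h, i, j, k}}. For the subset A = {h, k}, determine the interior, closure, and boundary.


int(A) = {k}, cl(A) = {g, h, i, j, k}, ∂A = {g, h, i, j}.

Closed sets in (X, τ) are complements of opens:
  closed(X, τ) = {∅, {i}, {g, i}, {h, i, j}, {g, h, i, j}, {g, h, i, j, k}}.
int(A) = ⋃ {U ∈ τ : U ⊆ A}. Opens contained in A: ∅, {k}.
Taking the union of these: int(A) = {k}.
cl(A) = ⋂ {C closed : A ⊆ C}. Closed sets containing A: {g, h, i, j, k}.
Intersecting these: cl(A) = {g, h, i, j, k}.
∂A = cl(A) ∖ int(A) = {g, h, i, j, k} ∖ {k} = {g, h, i, j}.


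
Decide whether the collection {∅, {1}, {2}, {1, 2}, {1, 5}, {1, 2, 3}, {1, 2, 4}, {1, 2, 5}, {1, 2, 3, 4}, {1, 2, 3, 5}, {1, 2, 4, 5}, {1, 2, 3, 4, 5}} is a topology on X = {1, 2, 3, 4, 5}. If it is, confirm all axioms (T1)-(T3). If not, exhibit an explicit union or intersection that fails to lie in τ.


τ IS a topology on X.

Axiom (T1): ∅ ∈ τ? Yes; X ∈ τ? Yes.
Axiom (T2/T3): check pairwise unions and intersections of members of τ.
All pairwise intersections and unions checked — each lies in τ. Therefore τ satisfies (T1), (T2), (T3): it IS a topology on X.


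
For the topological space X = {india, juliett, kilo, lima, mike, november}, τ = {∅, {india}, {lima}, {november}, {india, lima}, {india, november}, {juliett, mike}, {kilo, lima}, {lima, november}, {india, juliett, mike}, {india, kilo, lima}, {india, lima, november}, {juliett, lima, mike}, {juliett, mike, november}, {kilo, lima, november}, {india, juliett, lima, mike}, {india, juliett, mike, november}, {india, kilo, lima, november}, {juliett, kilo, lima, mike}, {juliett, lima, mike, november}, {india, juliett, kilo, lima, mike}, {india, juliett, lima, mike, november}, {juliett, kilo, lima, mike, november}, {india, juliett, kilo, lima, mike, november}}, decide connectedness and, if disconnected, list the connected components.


(X, τ) is disconnected; components = [{india}, {november}, {juliett, mike}, {kilo, lima}].

Find clopen sets (U ∈ τ with X ∖ U ∈ τ):
  U = ∅, X ∖ U = {india, juliett, kilo, lima, mike, november} — both open, so U is clopen.
  U = {india}, X ∖ U = {juliett, kilo, lima, mike, november} — both open, so U is clopen.
  U = {november}, X ∖ U = {india, juliett, kilo, lima, mike} — both open, so U is clopen.
  U = {india, november}, X ∖ U = {juliett, kilo, lima, mike} — both open, so U is clopen.
  U = {juliett, mike}, X ∖ U = {india, kilo, lima, november} — both open, so U is clopen.
  U = {kilo, lima}, X ∖ U = {india, juliett, mike, november} — both open, so U is clopen.
  U = {india, juliett, mike}, X ∖ U = {kilo, lima, november} — both open, so U is clopen.
  U = {india, kilo, lima}, X ∖ U = {juliett, mike, november} — both open, so U is clopen.
  U = {juliett, mike, november}, X ∖ U = {india, kilo, lima} — both open, so U is clopen.
  U = {kilo, lima, november}, X ∖ U = {india, juliett, mike} — both open, so U is clopen.
  U = {india, juliett, mike, november}, X ∖ U = {kilo, lima} — both open, so U is clopen.
  U = {india, kilo, lima, november}, X ∖ U = {juliett, mike} — both open, so U is clopen.
  U = {juliett, kilo, lima, mike}, X ∖ U = {india, november} — both open, so U is clopen.
  U = {india, juliett, kilo, lima, mike}, X ∖ U = {november} — both open, so U is clopen.
  U = {juliett, kilo, lima, mike, november}, X ∖ U = {india} — both open, so U is clopen.
  U = {india, juliett, kilo, lima, mike, november}, X ∖ U = ∅ — both open, so U is clopen.
Nontrivial clopen(s) exist: e.g. {kilo, lima, november}. So (X, τ) is disconnected.
Compute connected components by grouping points that agree on all clopens:
  component: {india}
  component: {november}
  component: {juliett, mike}
  component: {kilo, lima}


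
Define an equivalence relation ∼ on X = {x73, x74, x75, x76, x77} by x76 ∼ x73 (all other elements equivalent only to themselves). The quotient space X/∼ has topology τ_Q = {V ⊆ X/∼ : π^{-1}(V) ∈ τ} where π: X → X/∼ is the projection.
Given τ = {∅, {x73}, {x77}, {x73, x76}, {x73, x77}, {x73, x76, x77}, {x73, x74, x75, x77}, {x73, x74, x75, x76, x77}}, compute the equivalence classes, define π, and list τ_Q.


X/∼ = {[x73=x76], [x74], [x75], [x77]}; |τ_Q| = 5.

Equivalence classes: [x73=x76], [x74], [x75], [x77].
Quotient map π: X → X/∼ sends x73 ↦ [x73=x76], x74 ↦ [x74], x75 ↦ [x75], x76 ↦ [x73=x76], x77 ↦ [x77].
For each subset V ⊆ X/∼, compute π^{-1}(V) ⊆ X and check whether π^{-1}(V) ∈ τ. V is open in τ_Q iff π^{-1}(V) ∈ τ.
  V = {}: π^{-1}(V) = ∅ ∈ τ ✓.
  V = {[x73=x76]}: π^{-1}(V) = {x73, x76} ∈ τ ✓.
  V = {[x74]}: π^{-1}(V) = {x74} ∉ τ ✗.
  V = {[x73=x76], [x74]}: π^{-1}(V) = {x73, x74, x76} ∉ τ ✗.
  V = {[x75]}: π^{-1}(V) = {x75} ∉ τ ✗.
  V = {[x73=x76], [x75]}: π^{-1}(V) = {x73, x75, x76} ∉ τ ✗.
  V = {[x74], [x75]}: π^{-1}(V) = {x74, x75} ∉ τ ✗.
  V = {[x73=x76], [x74], [x75]}: π^{-1}(V) = {x73, x74, x75, x76} ∉ τ ✗.
  V = {[x77]}: π^{-1}(V) = {x77} ∈ τ ✓.
  V = {[x73=x76], [x77]}: π^{-1}(V) = {x73, x76, x77} ∈ τ ✓.
  V = {[x74], [x77]}: π^{-1}(V) = {x74, x77} ∉ τ ✗.
  V = {[x73=x76], [x74], [x77]}: π^{-1}(V) = {x73, x74, x76, x77} ∉ τ ✗.
  V = {[x75], [x77]}: π^{-1}(V) = {x75, x77} ∉ τ ✗.
  V = {[x73=x76], [x75], [x77]}: π^{-1}(V) = {x73, x75, x76, x77} ∉ τ ✗.
  V = {[x74], [x75], [x77]}: π^{-1}(V) = {x74, x75, x77} ∉ τ ✗.
  V = {[x73=x76], [x74], [x75], [x77]}: π^{-1}(V) = {x73, x74, x75, x76, x77} ∈ τ ✓.
Open sets in the quotient: τ_Q = {{}, {[x73=x76]}, {[x77]}, {[x73=x76], [x77]}, {[x73=x76], [x74], [x75], [x77]}} (5 elements).


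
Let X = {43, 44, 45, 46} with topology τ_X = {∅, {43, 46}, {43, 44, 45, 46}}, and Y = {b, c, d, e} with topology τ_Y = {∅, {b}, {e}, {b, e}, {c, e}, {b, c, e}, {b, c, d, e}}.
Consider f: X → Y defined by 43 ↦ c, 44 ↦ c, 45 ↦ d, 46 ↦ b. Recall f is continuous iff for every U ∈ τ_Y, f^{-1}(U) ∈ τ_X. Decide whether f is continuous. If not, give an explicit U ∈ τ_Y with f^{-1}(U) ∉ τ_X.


f is NOT continuous.

Compute f^{-1}(U) for each U ∈ τ_Y:
  U = ∅: f^{-1}(U) = ∅ ∈ τ_X ✓.
  U = {b}: f^{-1}(U) = {46} ∉ τ_X ✗.
  U = {e}: f^{-1}(U) = ∅ ∈ τ_X ✓.
  U = {b, e}: f^{-1}(U) = {46} ∉ τ_X ✗.
  U = {c, e}: f^{-1}(U) = {43, 44} ∉ τ_X ✗.
  U = {b, c, e}: f^{-1}(U) = {43, 44, 46} ∉ τ_X ✗.
  U = {b, c, d, e}: f^{-1}(U) = {43, 44, 45, 46} ∈ τ_X ✓.
Found U = {b} with f^{-1}(U) = {46} not in τ_X. Therefore f is NOT continuous.


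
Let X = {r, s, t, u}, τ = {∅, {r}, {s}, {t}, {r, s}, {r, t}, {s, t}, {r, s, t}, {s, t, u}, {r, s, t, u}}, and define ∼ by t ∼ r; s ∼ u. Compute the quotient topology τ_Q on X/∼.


X/∼ = {[r=t], [s=u]}; |τ_Q| = 3.

Equivalence classes: [r=t], [s=u].
Quotient map π: X → X/∼ sends r ↦ [r=t], s ↦ [s=u], t ↦ [r=t], u ↦ [s=u].
For each subset V ⊆ X/∼, compute π^{-1}(V) ⊆ X and check whether π^{-1}(V) ∈ τ. V is open in τ_Q iff π^{-1}(V) ∈ τ.
  V = {}: π^{-1}(V) = ∅ ∈ τ ✓.
  V = {[r=t]}: π^{-1}(V) = {r, t} ∈ τ ✓.
  V = {[s=u]}: π^{-1}(V) = {s, u} ∉ τ ✗.
  V = {[r=t], [s=u]}: π^{-1}(V) = {r, s, t, u} ∈ τ ✓.
Open sets in the quotient: τ_Q = {{}, {[r=t]}, {[r=t], [s=u]}} (3 elements).


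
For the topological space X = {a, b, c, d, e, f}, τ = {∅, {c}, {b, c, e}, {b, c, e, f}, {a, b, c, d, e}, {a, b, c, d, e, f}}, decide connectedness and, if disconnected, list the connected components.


(X, τ) is connected.

Find clopen sets (U ∈ τ with X ∖ U ∈ τ):
  U = ∅, X ∖ U = {a, b, c, d, e, f} — both open, so U is clopen.
  U = {a, b, c, d, e, f}, X ∖ U = ∅ — both open, so U is clopen.
Only trivial clopens (∅ and X) exist, so (X, τ) is connected.
Compute connected components by grouping points that agree on all clopens:
  component: {a, b, c, d, e, f}


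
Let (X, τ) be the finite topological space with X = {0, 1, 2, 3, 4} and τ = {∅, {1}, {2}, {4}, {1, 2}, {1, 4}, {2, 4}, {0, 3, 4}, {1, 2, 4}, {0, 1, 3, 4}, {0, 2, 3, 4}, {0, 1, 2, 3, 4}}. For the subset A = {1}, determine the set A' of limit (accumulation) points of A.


A' = ∅

For each x ∈ X, list the open sets U ∈ τ with x ∈ U, then check whether U ∩ (A ∖ {x}) ≠ ∅ for every such U.
  x = 0: open {0, 3, 4} ∋ x has {0, 3, 4} ∩ (A ∖ {0}) = ∅, so x is NOT a limit point.
  x = 1: open {1} ∋ x has {1} ∩ (A ∖ {1}) = ∅, so x is NOT a limit point.
  x = 2: open {2} ∋ x has {2} ∩ (A ∖ {2}) = ∅, so x is NOT a limit point.
  x = 3: open {0, 3, 4} ∋ x has {0, 3, 4} ∩ (A ∖ {3}) = ∅, so x is NOT a limit point.
  x = 4: open {4} ∋ x has {4} ∩ (A ∖ {4}) = ∅, so x is NOT a limit point.
Collecting: A' = ∅.


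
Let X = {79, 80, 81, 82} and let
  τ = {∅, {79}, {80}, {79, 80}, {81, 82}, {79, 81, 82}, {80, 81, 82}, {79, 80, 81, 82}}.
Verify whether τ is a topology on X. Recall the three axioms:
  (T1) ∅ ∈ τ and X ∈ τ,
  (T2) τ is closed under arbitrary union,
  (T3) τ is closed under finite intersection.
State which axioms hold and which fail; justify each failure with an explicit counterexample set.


τ IS a topology on X.

Axiom (T1): ∅ ∈ τ? Yes; X ∈ τ? Yes.
Axiom (T2/T3): check pairwise unions and intersections of members of τ.
All pairwise intersections and unions checked — each lies in τ. Therefore τ satisfies (T1), (T2), (T3): it IS a topology on X.


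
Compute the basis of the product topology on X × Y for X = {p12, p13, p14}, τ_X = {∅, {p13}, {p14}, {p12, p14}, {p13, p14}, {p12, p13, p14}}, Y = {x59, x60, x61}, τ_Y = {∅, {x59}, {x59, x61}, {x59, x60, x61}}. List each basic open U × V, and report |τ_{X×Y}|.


Basis B = {∅ × ∅, {p13} × {x59}, {p14} × {x59}, {p12, p14} × {x59}, {p13} × {x59, x61}, {p13, p14} × {x59}, {p14} × {x59, x61}, {p12, p13, p14} × {x59}, {p13} × {x59, x60, x61}, {p14} × {x59, x60, x61}, {p12, p14} × {x59, x61}, {p13, p14} × {x59, x61}, {p12, p14} × {x59, x60, x61}, {p12, p13, p14} × {x59, x61}, {p13, p14} × {x59, x60, x61}, {p12, p13, p14} × {x59, x60, x61}}; |τ_{X×Y}| = 40.

Enumerate products U × V with U ∈ τ_X, V ∈ τ_Y (deduplicated):
  ∅ × ∅ = {} (∅)
  {p13} × {x59} = {(p13,x59)}
  {p14} × {x59} = {(p14,x59)}
  {p12, p14} × {x59} = {(p12,x59), (p14,x59)}
  {p13} × {x59, x61} = {(p13,x59), (p13,x61)}
  {p13, p14} × {x59} = {(p13,x59), (p14,x59)}
  {p14} × {x59, x61} = {(p14,x59), (p14,x61)}
  {p12, p13, p14} × {x59} = {(p12,x59), (p13,x59), (p14,x59)}
  {p13} × {x59, x60, x61} = {(p13,x59), (p13,x60), (p13,x61)}
  {p14} × {x59, x60, x61} = {(p14,x59), (p14,x60), (p14,x61)}
  {p12, p14} × {x59, x61} = {(p12,x59), (p12,x61), (p14,x59), (p14,x61)}
  {p13, p14} × {x59, x61} = {(p13,x59), (p13,x61), (p14,x59), (p14,x61)}
  {p12, p14} × {x59, x60, x61} = {(p12,x59), (p12,x60), (p12,x61), (p14,x59), (p14,x60), (p14,x61)}
  {p12, p13, p14} × {x59, x61} = {(p12,x59), (p12,x61), (p13,x59), (p13,x61), (p14,x59), (p14,x61)}
  {p13, p14} × {x59, x60, x61} = {(p13,x59), (p13,x60), (p13,x61), (p14,x59), (p14,x60), (p14,x61)}
  {p12, p13, p14} × {x59, x60, x61} = {(p12,x59), (p12,x60), (p12,x61), (p13,x59), (p13,x60), (p13,x61), (p14,x59), (p14,x60), (p14,x61)}
These 16 distinct sets form the basis B.
Close under arbitrary unions to get τ_{X×Y}; counting gives |τ_{X×Y}| = 40.
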